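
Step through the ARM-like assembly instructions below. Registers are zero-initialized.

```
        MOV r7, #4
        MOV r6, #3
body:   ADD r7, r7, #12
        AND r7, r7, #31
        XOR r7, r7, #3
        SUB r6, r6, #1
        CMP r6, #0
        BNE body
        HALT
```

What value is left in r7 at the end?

MOV r7, #4 → r7=4
MOV r6, #3 → r6=3
ADD r7, r7, #12 → r7=4+12=16
AND r7, r7, #31 → r7=16&31=16
XOR r7, r7, #3 → r7=16^3=19
SUB r6, r6, #1 → r6=3-1=2
CMP r6, #0  (cmp 2,0)
BNE body: taken
ADD r7, r7, #12 → r7=19+12=31
AND r7, r7, #31 → r7=31&31=31
XOR r7, r7, #3 → r7=31^3=28
SUB r6, r6, #1 → r6=2-1=1
CMP r6, #0  (cmp 1,0)
BNE body: taken
ADD r7, r7, #12 → r7=28+12=40
AND r7, r7, #31 → r7=40&31=8
XOR r7, r7, #3 → r7=8^3=11
SUB r6, r6, #1 → r6=1-1=0
CMP r6, #0  (cmp 0,0)
BNE body: not taken
halt.

11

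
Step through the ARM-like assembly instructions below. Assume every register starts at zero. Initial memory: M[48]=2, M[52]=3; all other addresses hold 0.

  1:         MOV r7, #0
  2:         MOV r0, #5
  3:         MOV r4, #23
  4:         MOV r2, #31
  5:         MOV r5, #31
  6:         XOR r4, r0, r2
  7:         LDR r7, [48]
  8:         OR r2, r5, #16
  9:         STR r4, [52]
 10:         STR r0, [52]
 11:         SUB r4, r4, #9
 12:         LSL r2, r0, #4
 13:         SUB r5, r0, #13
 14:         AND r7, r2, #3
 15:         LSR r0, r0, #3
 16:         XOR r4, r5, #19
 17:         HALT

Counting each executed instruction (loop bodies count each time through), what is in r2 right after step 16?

r7=0
r0=5
r4=23
r2=31
r5=31
r4=5^31=26
r7=M[48]=2
r2=31|16=31
STR r4, [52] → M[52]=26
STR r0, [52] → M[52]=5
r4=26-9=17
r2=5<<4=80
r5=5-13=-8
r7=80&3=0
r0=5>>3=0
r4=(-8)^19=-21
After step 16: r2 = 80.

80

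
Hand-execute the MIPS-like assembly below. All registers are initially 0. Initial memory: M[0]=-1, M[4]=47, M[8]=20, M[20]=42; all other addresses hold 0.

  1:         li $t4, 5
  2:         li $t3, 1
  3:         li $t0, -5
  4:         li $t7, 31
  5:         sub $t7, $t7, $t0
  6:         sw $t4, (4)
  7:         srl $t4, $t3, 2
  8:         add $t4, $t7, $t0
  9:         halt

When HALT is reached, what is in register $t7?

36

li $t4, 5 → $t4=5
li $t3, 1 → $t3=1
li $t0, -5 → $t0=-5
li $t7, 31 → $t7=31
sub $t7, $t7, $t0 → $t7=31-(-5)=36
sw $t4, (4) → M[4]=5
srl $t4, $t3, 2 → $t4=1>>2=0
add $t4, $t7, $t0 → $t4=36+(-5)=31
halt.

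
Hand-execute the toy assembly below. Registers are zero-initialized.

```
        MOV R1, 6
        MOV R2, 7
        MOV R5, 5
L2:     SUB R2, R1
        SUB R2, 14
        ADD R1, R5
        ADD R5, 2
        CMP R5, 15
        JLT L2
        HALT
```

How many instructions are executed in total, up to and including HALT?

R1=6
R2=7
R5=5
R2=7-6=1
R2=1-14=-13
R1=6+5=11
R5=5+2=7
CMP R5, 15  (cmp 7,15)
JLT L2: taken
R2=(-13)-11=-24
R2=(-24)-14=-38
R1=11+7=18
R5=7+2=9
CMP R5, 15  (cmp 9,15)
JLT L2: taken
R2=(-38)-18=-56
R2=(-56)-14=-70
R1=18+9=27
R5=9+2=11
CMP R5, 15  (cmp 11,15)
JLT L2: taken
R2=(-70)-27=-97
R2=(-97)-14=-111
R1=27+11=38
R5=11+2=13
CMP R5, 15  (cmp 13,15)
JLT L2: taken
R2=(-111)-38=-149
R2=(-149)-14=-163
R1=38+13=51
R5=13+2=15
CMP R5, 15  (cmp 15,15)
JLT L2: not taken
halt.
Total executed instructions: 34.

34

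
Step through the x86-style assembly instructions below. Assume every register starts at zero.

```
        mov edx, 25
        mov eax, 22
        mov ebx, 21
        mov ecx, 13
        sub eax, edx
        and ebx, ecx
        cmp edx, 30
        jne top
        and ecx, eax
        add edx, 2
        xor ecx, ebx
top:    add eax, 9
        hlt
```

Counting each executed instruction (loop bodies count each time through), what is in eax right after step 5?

mov edx, 25 → edx=25
mov eax, 22 → eax=22
mov ebx, 21 → ebx=21
mov ecx, 13 → ecx=13
sub eax, edx → eax=22-25=-3
After step 5: eax = -3.

-3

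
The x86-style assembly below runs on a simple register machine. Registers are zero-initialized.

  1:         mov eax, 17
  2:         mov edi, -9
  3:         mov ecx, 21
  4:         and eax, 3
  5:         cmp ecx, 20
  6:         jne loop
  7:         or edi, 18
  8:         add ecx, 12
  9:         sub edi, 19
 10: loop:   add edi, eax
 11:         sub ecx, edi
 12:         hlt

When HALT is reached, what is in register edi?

mov eax, 17 → eax=17
mov edi, -9 → edi=-9
mov ecx, 21 → ecx=21
and eax, 3 → eax=17&3=1
cmp ecx, 20  (cmp 21,20)
jne loop: taken
add edi, eax → edi=(-9)+1=-8
sub ecx, edi → ecx=21-(-8)=29
halt.

-8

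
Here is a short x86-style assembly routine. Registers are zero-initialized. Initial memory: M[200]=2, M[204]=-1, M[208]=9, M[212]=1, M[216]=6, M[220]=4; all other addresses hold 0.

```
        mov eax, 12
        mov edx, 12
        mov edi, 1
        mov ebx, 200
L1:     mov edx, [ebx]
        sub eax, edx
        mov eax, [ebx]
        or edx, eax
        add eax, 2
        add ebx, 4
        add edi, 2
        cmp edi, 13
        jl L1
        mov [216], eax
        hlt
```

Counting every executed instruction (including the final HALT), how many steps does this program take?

mov eax, 12 → eax=12
mov edx, 12 → edx=12
mov edi, 1 → edi=1
mov ebx, 200 → ebx=200
mov edx, [ebx] → edx=M[200]=2
sub eax, edx → eax=12-2=10
mov eax, [ebx] → eax=M[200]=2
or edx, eax → edx=2|2=2
add eax, 2 → eax=2+2=4
add ebx, 4 → ebx=200+4=204
add edi, 2 → edi=1+2=3
cmp edi, 13  (cmp 3,13)
jl L1: taken
mov edx, [ebx] → edx=M[204]=-1
sub eax, edx → eax=4-(-1)=5
mov eax, [ebx] → eax=M[204]=-1
or edx, eax → edx=(-1)|(-1)=-1
add eax, 2 → eax=(-1)+2=1
add ebx, 4 → ebx=204+4=208
add edi, 2 → edi=3+2=5
cmp edi, 13  (cmp 5,13)
jl L1: taken
mov edx, [ebx] → edx=M[208]=9
sub eax, edx → eax=1-9=-8
mov eax, [ebx] → eax=M[208]=9
or edx, eax → edx=9|9=9
add eax, 2 → eax=9+2=11
add ebx, 4 → ebx=208+4=212
add edi, 2 → edi=5+2=7
cmp edi, 13  (cmp 7,13)
jl L1: taken
mov edx, [ebx] → edx=M[212]=1
sub eax, edx → eax=11-1=10
mov eax, [ebx] → eax=M[212]=1
or edx, eax → edx=1|1=1
add eax, 2 → eax=1+2=3
add ebx, 4 → ebx=212+4=216
add edi, 2 → edi=7+2=9
cmp edi, 13  (cmp 9,13)
jl L1: taken
mov edx, [ebx] → edx=M[216]=6
sub eax, edx → eax=3-6=-3
mov eax, [ebx] → eax=M[216]=6
or edx, eax → edx=6|6=6
add eax, 2 → eax=6+2=8
add ebx, 4 → ebx=216+4=220
add edi, 2 → edi=9+2=11
cmp edi, 13  (cmp 11,13)
jl L1: taken
mov edx, [ebx] → edx=M[220]=4
sub eax, edx → eax=8-4=4
mov eax, [ebx] → eax=M[220]=4
or edx, eax → edx=4|4=4
add eax, 2 → eax=4+2=6
add ebx, 4 → ebx=220+4=224
add edi, 2 → edi=11+2=13
cmp edi, 13  (cmp 13,13)
jl L1: not taken
mov [216], eax → M[216]=6
halt.
Total executed instructions: 60.

60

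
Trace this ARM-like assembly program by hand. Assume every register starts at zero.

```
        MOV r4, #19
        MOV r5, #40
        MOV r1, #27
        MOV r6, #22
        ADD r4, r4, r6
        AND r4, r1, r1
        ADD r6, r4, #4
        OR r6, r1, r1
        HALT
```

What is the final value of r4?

27

MOV r4, #19 → r4=19
MOV r5, #40 → r5=40
MOV r1, #27 → r1=27
MOV r6, #22 → r6=22
ADD r4, r4, r6 → r4=19+22=41
AND r4, r1, r1 → r4=27&27=27
ADD r6, r4, #4 → r6=27+4=31
OR r6, r1, r1 → r6=27|27=27
halt.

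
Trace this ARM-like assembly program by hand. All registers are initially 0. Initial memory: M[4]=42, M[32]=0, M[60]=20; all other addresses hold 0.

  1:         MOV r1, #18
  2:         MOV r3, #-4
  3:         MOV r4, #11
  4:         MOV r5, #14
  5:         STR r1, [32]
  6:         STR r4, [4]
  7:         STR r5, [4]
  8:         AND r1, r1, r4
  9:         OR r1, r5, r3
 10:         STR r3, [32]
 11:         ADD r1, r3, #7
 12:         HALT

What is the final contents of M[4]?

14

r1=18
r3=-4
r4=11
r5=14
STR r1, [32] → M[32]=18
STR r4, [4] → M[4]=11
STR r5, [4] → M[4]=14
r1=18&11=2
r1=14|(-4)=-2
STR r3, [32] → M[32]=-4
r1=(-4)+7=3
halt.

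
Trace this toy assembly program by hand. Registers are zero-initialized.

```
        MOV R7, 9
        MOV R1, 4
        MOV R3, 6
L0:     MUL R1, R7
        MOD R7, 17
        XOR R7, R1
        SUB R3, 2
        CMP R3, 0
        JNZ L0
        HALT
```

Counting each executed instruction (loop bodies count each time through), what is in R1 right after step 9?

MOV R7, 9 → R7=9
MOV R1, 4 → R1=4
MOV R3, 6 → R3=6
MUL R1, R7 → R1=4*9=36
MOD R7, 17 → R7=9%17=9
XOR R7, R1 → R7=9^36=45
SUB R3, 2 → R3=6-2=4
CMP R3, 0  (cmp 4,0)
JNZ L0: taken
After step 9: R1 = 36.

36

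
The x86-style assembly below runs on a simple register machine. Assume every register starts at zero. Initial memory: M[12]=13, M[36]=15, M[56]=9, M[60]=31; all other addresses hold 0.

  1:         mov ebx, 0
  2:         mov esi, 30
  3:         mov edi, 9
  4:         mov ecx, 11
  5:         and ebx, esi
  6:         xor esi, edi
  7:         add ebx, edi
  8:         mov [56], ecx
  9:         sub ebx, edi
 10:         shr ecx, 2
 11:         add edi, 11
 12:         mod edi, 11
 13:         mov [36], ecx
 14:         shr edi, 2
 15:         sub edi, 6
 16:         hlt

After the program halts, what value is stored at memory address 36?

2

ebx=0
esi=30
edi=9
ecx=11
ebx=0&30=0
esi=30^9=23
ebx=0+9=9
mov [56], ecx → M[56]=11
ebx=9-9=0
ecx=11>>2=2
edi=9+11=20
edi=20%11=9
mov [36], ecx → M[36]=2
edi=9>>2=2
edi=2-6=-4
halt.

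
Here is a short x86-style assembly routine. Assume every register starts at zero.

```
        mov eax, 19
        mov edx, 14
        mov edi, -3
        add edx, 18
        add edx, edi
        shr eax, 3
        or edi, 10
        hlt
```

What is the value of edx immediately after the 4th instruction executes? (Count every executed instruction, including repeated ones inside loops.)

eax=19
edx=14
edi=-3
edx=14+18=32
After step 4: edx = 32.

32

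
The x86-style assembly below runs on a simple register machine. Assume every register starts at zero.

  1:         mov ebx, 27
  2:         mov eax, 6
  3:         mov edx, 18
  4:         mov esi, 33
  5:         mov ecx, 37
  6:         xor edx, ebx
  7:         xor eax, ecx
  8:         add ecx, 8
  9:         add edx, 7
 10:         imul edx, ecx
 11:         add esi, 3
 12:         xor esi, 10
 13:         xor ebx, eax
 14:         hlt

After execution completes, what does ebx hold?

after mov ebx, 27: ebx=27
after mov eax, 6: eax=6
after mov edx, 18: edx=18
after mov esi, 33: esi=33
after mov ecx, 37: ecx=37
after xor edx, ebx: edx=18^27=9
after xor eax, ecx: eax=6^37=35
after add ecx, 8: ecx=37+8=45
after add edx, 7: edx=9+7=16
after imul edx, ecx: edx=16*45=720
after add esi, 3: esi=33+3=36
after xor esi, 10: esi=36^10=46
after xor ebx, eax: ebx=27^35=56
halt.

56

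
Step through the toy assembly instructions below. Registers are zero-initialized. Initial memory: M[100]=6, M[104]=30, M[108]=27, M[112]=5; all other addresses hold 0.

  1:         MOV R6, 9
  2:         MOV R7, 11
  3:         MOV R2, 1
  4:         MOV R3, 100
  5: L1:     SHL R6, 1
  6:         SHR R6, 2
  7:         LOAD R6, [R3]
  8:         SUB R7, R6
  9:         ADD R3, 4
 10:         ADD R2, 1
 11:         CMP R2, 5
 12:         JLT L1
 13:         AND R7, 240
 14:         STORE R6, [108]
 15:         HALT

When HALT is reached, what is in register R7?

192

after MOV R6, 9: R6=9
after MOV R7, 11: R7=11
after MOV R2, 1: R2=1
after MOV R3, 100: R3=100
after SHL R6, 1: R6=9<<1=18
after SHR R6, 2: R6=18>>2=4
after LOAD R6, [R3]: R6=M[100]=6
after SUB R7, R6: R7=11-6=5
after ADD R3, 4: R3=100+4=104
after ADD R2, 1: R2=1+1=2
CMP R2, 5  (cmp 2,5)
JLT L1: taken
after SHL R6, 1: R6=6<<1=12
after SHR R6, 2: R6=12>>2=3
after LOAD R6, [R3]: R6=M[104]=30
after SUB R7, R6: R7=5-30=-25
after ADD R3, 4: R3=104+4=108
after ADD R2, 1: R2=2+1=3
CMP R2, 5  (cmp 3,5)
JLT L1: taken
after SHL R6, 1: R6=30<<1=60
after SHR R6, 2: R6=60>>2=15
after LOAD R6, [R3]: R6=M[108]=27
after SUB R7, R6: R7=(-25)-27=-52
after ADD R3, 4: R3=108+4=112
after ADD R2, 1: R2=3+1=4
CMP R2, 5  (cmp 4,5)
JLT L1: taken
after SHL R6, 1: R6=27<<1=54
after SHR R6, 2: R6=54>>2=13
after LOAD R6, [R3]: R6=M[112]=5
after SUB R7, R6: R7=(-52)-5=-57
after ADD R3, 4: R3=112+4=116
after ADD R2, 1: R2=4+1=5
CMP R2, 5  (cmp 5,5)
JLT L1: not taken
after AND R7, 240: R7=(-57)&240=192
STORE R6, [108] → M[108]=5
halt.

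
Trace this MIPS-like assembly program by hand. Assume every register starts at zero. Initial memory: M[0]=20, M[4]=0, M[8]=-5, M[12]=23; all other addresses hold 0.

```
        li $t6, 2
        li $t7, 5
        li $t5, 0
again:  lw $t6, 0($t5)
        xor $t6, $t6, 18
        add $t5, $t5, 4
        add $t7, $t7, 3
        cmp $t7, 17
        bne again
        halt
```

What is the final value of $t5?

after li $t6, 2: $t6=2
after li $t7, 5: $t7=5
after li $t5, 0: $t5=0
after lw $t6, 0($t5): $t6=M[0]=20
after xor $t6, $t6, 18: $t6=20^18=6
after add $t5, $t5, 4: $t5=0+4=4
after add $t7, $t7, 3: $t7=5+3=8
cmp $t7, 17  (cmp 8,17)
bne again: taken
after lw $t6, 0($t5): $t6=M[4]=0
after xor $t6, $t6, 18: $t6=0^18=18
after add $t5, $t5, 4: $t5=4+4=8
after add $t7, $t7, 3: $t7=8+3=11
cmp $t7, 17  (cmp 11,17)
bne again: taken
after lw $t6, 0($t5): $t6=M[8]=-5
after xor $t6, $t6, 18: $t6=(-5)^18=-23
after add $t5, $t5, 4: $t5=8+4=12
after add $t7, $t7, 3: $t7=11+3=14
cmp $t7, 17  (cmp 14,17)
bne again: taken
after lw $t6, 0($t5): $t6=M[12]=23
after xor $t6, $t6, 18: $t6=23^18=5
after add $t5, $t5, 4: $t5=12+4=16
after add $t7, $t7, 3: $t7=14+3=17
cmp $t7, 17  (cmp 17,17)
bne again: not taken
halt.

16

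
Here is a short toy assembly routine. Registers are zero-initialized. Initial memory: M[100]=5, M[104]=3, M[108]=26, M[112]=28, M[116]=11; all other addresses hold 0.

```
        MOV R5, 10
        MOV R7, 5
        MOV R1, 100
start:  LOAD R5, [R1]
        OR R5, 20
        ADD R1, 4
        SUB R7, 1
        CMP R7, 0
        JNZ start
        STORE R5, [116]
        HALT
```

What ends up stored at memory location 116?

R5=10
R7=5
R1=100
R5=M[100]=5
R5=5|20=21
R1=100+4=104
R7=5-1=4
CMP R7, 0  (cmp 4,0)
JNZ start: taken
R5=M[104]=3
R5=3|20=23
R1=104+4=108
R7=4-1=3
CMP R7, 0  (cmp 3,0)
JNZ start: taken
R5=M[108]=26
R5=26|20=30
R1=108+4=112
R7=3-1=2
CMP R7, 0  (cmp 2,0)
JNZ start: taken
R5=M[112]=28
R5=28|20=28
R1=112+4=116
R7=2-1=1
CMP R7, 0  (cmp 1,0)
JNZ start: taken
R5=M[116]=11
R5=11|20=31
R1=116+4=120
R7=1-1=0
CMP R7, 0  (cmp 0,0)
JNZ start: not taken
STORE R5, [116] → M[116]=31
halt.

31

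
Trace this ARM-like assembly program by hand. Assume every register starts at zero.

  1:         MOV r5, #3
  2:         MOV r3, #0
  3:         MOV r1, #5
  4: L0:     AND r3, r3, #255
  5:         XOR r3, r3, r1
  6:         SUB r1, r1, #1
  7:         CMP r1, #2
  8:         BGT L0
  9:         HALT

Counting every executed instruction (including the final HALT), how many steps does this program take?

19

r5=3
r3=0
r1=5
r3=0&255=0
r3=0^5=5
r1=5-1=4
CMP r1, #2  (cmp 4,2)
BGT L0: taken
r3=5&255=5
r3=5^4=1
r1=4-1=3
CMP r1, #2  (cmp 3,2)
BGT L0: taken
r3=1&255=1
r3=1^3=2
r1=3-1=2
CMP r1, #2  (cmp 2,2)
BGT L0: not taken
halt.
Total executed instructions: 19.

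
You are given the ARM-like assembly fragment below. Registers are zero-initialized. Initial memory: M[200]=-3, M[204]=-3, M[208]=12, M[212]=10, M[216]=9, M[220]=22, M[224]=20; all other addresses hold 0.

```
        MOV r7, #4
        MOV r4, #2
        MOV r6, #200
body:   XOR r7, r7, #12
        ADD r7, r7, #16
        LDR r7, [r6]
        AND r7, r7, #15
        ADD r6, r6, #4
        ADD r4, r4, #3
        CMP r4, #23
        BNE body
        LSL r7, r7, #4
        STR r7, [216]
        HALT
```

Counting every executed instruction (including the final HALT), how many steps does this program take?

62

after MOV r7, #4: r7=4
after MOV r4, #2: r4=2
after MOV r6, #200: r6=200
after XOR r7, r7, #12: r7=4^12=8
after ADD r7, r7, #16: r7=8+16=24
after LDR r7, [r6]: r7=M[200]=-3
after AND r7, r7, #15: r7=(-3)&15=13
after ADD r6, r6, #4: r6=200+4=204
after ADD r4, r4, #3: r4=2+3=5
CMP r4, #23  (cmp 5,23)
BNE body: taken
after XOR r7, r7, #12: r7=13^12=1
after ADD r7, r7, #16: r7=1+16=17
after LDR r7, [r6]: r7=M[204]=-3
after AND r7, r7, #15: r7=(-3)&15=13
after ADD r6, r6, #4: r6=204+4=208
after ADD r4, r4, #3: r4=5+3=8
CMP r4, #23  (cmp 8,23)
BNE body: taken
after XOR r7, r7, #12: r7=13^12=1
after ADD r7, r7, #16: r7=1+16=17
after LDR r7, [r6]: r7=M[208]=12
after AND r7, r7, #15: r7=12&15=12
after ADD r6, r6, #4: r6=208+4=212
after ADD r4, r4, #3: r4=8+3=11
CMP r4, #23  (cmp 11,23)
BNE body: taken
after XOR r7, r7, #12: r7=12^12=0
after ADD r7, r7, #16: r7=0+16=16
after LDR r7, [r6]: r7=M[212]=10
after AND r7, r7, #15: r7=10&15=10
after ADD r6, r6, #4: r6=212+4=216
after ADD r4, r4, #3: r4=11+3=14
CMP r4, #23  (cmp 14,23)
BNE body: taken
after XOR r7, r7, #12: r7=10^12=6
after ADD r7, r7, #16: r7=6+16=22
after LDR r7, [r6]: r7=M[216]=9
after AND r7, r7, #15: r7=9&15=9
after ADD r6, r6, #4: r6=216+4=220
after ADD r4, r4, #3: r4=14+3=17
CMP r4, #23  (cmp 17,23)
BNE body: taken
after XOR r7, r7, #12: r7=9^12=5
after ADD r7, r7, #16: r7=5+16=21
after LDR r7, [r6]: r7=M[220]=22
after AND r7, r7, #15: r7=22&15=6
after ADD r6, r6, #4: r6=220+4=224
after ADD r4, r4, #3: r4=17+3=20
CMP r4, #23  (cmp 20,23)
BNE body: taken
after XOR r7, r7, #12: r7=6^12=10
after ADD r7, r7, #16: r7=10+16=26
after LDR r7, [r6]: r7=M[224]=20
after AND r7, r7, #15: r7=20&15=4
after ADD r6, r6, #4: r6=224+4=228
after ADD r4, r4, #3: r4=20+3=23
CMP r4, #23  (cmp 23,23)
BNE body: not taken
after LSL r7, r7, #4: r7=4<<4=64
STR r7, [216] → M[216]=64
halt.
Total executed instructions: 62.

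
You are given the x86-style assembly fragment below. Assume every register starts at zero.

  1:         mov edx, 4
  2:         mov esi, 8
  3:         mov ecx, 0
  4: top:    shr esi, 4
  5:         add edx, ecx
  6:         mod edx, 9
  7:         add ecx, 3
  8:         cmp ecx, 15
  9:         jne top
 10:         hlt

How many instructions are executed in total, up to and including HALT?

34

edx=4
esi=8
ecx=0
esi=8>>4=0
edx=4+0=4
edx=4%9=4
ecx=0+3=3
cmp ecx, 15  (cmp 3,15)
jne top: taken
esi=0>>4=0
edx=4+3=7
edx=7%9=7
ecx=3+3=6
cmp ecx, 15  (cmp 6,15)
jne top: taken
esi=0>>4=0
edx=7+6=13
edx=13%9=4
ecx=6+3=9
cmp ecx, 15  (cmp 9,15)
jne top: taken
esi=0>>4=0
edx=4+9=13
edx=13%9=4
ecx=9+3=12
cmp ecx, 15  (cmp 12,15)
jne top: taken
esi=0>>4=0
edx=4+12=16
edx=16%9=7
ecx=12+3=15
cmp ecx, 15  (cmp 15,15)
jne top: not taken
halt.
Total executed instructions: 34.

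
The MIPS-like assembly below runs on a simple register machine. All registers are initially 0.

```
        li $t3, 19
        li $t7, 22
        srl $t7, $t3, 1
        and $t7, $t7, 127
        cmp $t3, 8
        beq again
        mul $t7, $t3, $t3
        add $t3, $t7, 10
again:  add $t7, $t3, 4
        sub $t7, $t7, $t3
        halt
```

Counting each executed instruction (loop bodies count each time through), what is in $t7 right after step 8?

after li $t3, 19: $t3=19
after li $t7, 22: $t7=22
after srl $t7, $t3, 1: $t7=19>>1=9
after and $t7, $t7, 127: $t7=9&127=9
cmp $t3, 8  (cmp 19,8)
beq again: not taken
after mul $t7, $t3, $t3: $t7=19*19=361
after add $t3, $t7, 10: $t3=361+10=371
After step 8: $t7 = 361.

361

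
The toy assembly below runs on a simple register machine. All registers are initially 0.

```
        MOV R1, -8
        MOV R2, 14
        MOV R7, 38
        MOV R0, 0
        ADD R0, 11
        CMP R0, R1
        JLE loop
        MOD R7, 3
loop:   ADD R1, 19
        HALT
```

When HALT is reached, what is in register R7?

2

MOV R1, -8 → R1=-8
MOV R2, 14 → R2=14
MOV R7, 38 → R7=38
MOV R0, 0 → R0=0
ADD R0, 11 → R0=0+11=11
CMP R0, R1  (cmp 11,-8)
JLE loop: not taken
MOD R7, 3 → R7=38%3=2
ADD R1, 19 → R1=(-8)+19=11
halt.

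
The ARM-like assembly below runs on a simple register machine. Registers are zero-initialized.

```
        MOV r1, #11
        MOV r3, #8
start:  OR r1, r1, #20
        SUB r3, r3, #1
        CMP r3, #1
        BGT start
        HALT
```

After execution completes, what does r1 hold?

after MOV r1, #11: r1=11
after MOV r3, #8: r3=8
after OR r1, r1, #20: r1=11|20=31
after SUB r3, r3, #1: r3=8-1=7
CMP r3, #1  (cmp 7,1)
BGT start: taken
after OR r1, r1, #20: r1=31|20=31
after SUB r3, r3, #1: r3=7-1=6
CMP r3, #1  (cmp 6,1)
BGT start: taken
after OR r1, r1, #20: r1=31|20=31
after SUB r3, r3, #1: r3=6-1=5
CMP r3, #1  (cmp 5,1)
BGT start: taken
after OR r1, r1, #20: r1=31|20=31
after SUB r3, r3, #1: r3=5-1=4
CMP r3, #1  (cmp 4,1)
BGT start: taken
after OR r1, r1, #20: r1=31|20=31
after SUB r3, r3, #1: r3=4-1=3
CMP r3, #1  (cmp 3,1)
BGT start: taken
after OR r1, r1, #20: r1=31|20=31
after SUB r3, r3, #1: r3=3-1=2
CMP r3, #1  (cmp 2,1)
BGT start: taken
after OR r1, r1, #20: r1=31|20=31
after SUB r3, r3, #1: r3=2-1=1
CMP r3, #1  (cmp 1,1)
BGT start: not taken
halt.

31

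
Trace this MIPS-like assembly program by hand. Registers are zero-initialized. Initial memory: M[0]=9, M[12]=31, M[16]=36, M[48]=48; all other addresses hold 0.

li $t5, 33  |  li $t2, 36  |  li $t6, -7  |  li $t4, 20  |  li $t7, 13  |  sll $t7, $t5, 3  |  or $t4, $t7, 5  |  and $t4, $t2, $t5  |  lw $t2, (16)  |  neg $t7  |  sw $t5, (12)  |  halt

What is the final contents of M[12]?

33

$t5=33
$t2=36
$t6=-7
$t4=20
$t7=13
$t7=33<<3=264
$t4=264|5=269
$t4=36&33=32
$t2=M[16]=36
$t7=-(264)=-264
sw $t5, (12) → M[12]=33
halt.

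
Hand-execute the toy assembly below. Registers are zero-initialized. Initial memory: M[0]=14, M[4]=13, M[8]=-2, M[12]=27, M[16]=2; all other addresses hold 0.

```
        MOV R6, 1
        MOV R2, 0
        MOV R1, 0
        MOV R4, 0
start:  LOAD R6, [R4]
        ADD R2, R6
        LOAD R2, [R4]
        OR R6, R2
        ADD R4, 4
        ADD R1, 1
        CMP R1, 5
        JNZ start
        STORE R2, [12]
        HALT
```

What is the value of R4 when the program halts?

20

R6=1
R2=0
R1=0
R4=0
R6=M[0]=14
R2=0+14=14
R2=M[0]=14
R6=14|14=14
R4=0+4=4
R1=0+1=1
CMP R1, 5  (cmp 1,5)
JNZ start: taken
R6=M[4]=13
R2=14+13=27
R2=M[4]=13
R6=13|13=13
R4=4+4=8
R1=1+1=2
CMP R1, 5  (cmp 2,5)
JNZ start: taken
R6=M[8]=-2
R2=13+(-2)=11
R2=M[8]=-2
R6=(-2)|(-2)=-2
R4=8+4=12
R1=2+1=3
CMP R1, 5  (cmp 3,5)
JNZ start: taken
R6=M[12]=27
R2=(-2)+27=25
R2=M[12]=27
R6=27|27=27
R4=12+4=16
R1=3+1=4
CMP R1, 5  (cmp 4,5)
JNZ start: taken
R6=M[16]=2
R2=27+2=29
R2=M[16]=2
R6=2|2=2
R4=16+4=20
R1=4+1=5
CMP R1, 5  (cmp 5,5)
JNZ start: not taken
STORE R2, [12] → M[12]=2
halt.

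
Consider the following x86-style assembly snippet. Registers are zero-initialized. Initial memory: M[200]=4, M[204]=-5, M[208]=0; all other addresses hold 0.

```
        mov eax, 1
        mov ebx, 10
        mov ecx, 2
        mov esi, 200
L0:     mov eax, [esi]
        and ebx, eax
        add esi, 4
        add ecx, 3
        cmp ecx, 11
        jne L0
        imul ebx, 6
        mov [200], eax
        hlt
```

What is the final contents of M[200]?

0

mov eax, 1 → eax=1
mov ebx, 10 → ebx=10
mov ecx, 2 → ecx=2
mov esi, 200 → esi=200
mov eax, [esi] → eax=M[200]=4
and ebx, eax → ebx=10&4=0
add esi, 4 → esi=200+4=204
add ecx, 3 → ecx=2+3=5
cmp ecx, 11  (cmp 5,11)
jne L0: taken
mov eax, [esi] → eax=M[204]=-5
and ebx, eax → ebx=0&(-5)=0
add esi, 4 → esi=204+4=208
add ecx, 3 → ecx=5+3=8
cmp ecx, 11  (cmp 8,11)
jne L0: taken
mov eax, [esi] → eax=M[208]=0
and ebx, eax → ebx=0&0=0
add esi, 4 → esi=208+4=212
add ecx, 3 → ecx=8+3=11
cmp ecx, 11  (cmp 11,11)
jne L0: not taken
imul ebx, 6 → ebx=0*6=0
mov [200], eax → M[200]=0
halt.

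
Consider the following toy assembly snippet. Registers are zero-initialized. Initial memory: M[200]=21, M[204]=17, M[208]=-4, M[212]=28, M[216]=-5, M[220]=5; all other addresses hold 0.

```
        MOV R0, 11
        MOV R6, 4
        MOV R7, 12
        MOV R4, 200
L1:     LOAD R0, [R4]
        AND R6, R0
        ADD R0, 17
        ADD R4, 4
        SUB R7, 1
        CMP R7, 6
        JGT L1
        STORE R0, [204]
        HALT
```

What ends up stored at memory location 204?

22

MOV R0, 11 → R0=11
MOV R6, 4 → R6=4
MOV R7, 12 → R7=12
MOV R4, 200 → R4=200
LOAD R0, [R4] → R0=M[200]=21
AND R6, R0 → R6=4&21=4
ADD R0, 17 → R0=21+17=38
ADD R4, 4 → R4=200+4=204
SUB R7, 1 → R7=12-1=11
CMP R7, 6  (cmp 11,6)
JGT L1: taken
LOAD R0, [R4] → R0=M[204]=17
AND R6, R0 → R6=4&17=0
ADD R0, 17 → R0=17+17=34
ADD R4, 4 → R4=204+4=208
SUB R7, 1 → R7=11-1=10
CMP R7, 6  (cmp 10,6)
JGT L1: taken
LOAD R0, [R4] → R0=M[208]=-4
AND R6, R0 → R6=0&(-4)=0
ADD R0, 17 → R0=(-4)+17=13
ADD R4, 4 → R4=208+4=212
SUB R7, 1 → R7=10-1=9
CMP R7, 6  (cmp 9,6)
JGT L1: taken
LOAD R0, [R4] → R0=M[212]=28
AND R6, R0 → R6=0&28=0
ADD R0, 17 → R0=28+17=45
ADD R4, 4 → R4=212+4=216
SUB R7, 1 → R7=9-1=8
CMP R7, 6  (cmp 8,6)
JGT L1: taken
LOAD R0, [R4] → R0=M[216]=-5
AND R6, R0 → R6=0&(-5)=0
ADD R0, 17 → R0=(-5)+17=12
ADD R4, 4 → R4=216+4=220
SUB R7, 1 → R7=8-1=7
CMP R7, 6  (cmp 7,6)
JGT L1: taken
LOAD R0, [R4] → R0=M[220]=5
AND R6, R0 → R6=0&5=0
ADD R0, 17 → R0=5+17=22
ADD R4, 4 → R4=220+4=224
SUB R7, 1 → R7=7-1=6
CMP R7, 6  (cmp 6,6)
JGT L1: not taken
STORE R0, [204] → M[204]=22
halt.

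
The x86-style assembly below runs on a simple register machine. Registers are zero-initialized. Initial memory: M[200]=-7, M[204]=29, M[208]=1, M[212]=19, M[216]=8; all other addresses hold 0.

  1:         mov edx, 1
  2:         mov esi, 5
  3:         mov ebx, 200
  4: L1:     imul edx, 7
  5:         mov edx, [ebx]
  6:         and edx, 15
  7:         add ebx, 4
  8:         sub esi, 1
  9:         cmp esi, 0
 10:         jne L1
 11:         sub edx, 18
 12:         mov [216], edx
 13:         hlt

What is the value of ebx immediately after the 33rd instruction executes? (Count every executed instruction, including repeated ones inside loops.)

216

mov edx, 1 → edx=1
mov esi, 5 → esi=5
mov ebx, 200 → ebx=200
imul edx, 7 → edx=1*7=7
mov edx, [ebx] → edx=M[200]=-7
and edx, 15 → edx=(-7)&15=9
add ebx, 4 → ebx=200+4=204
sub esi, 1 → esi=5-1=4
cmp esi, 0  (cmp 4,0)
jne L1: taken
imul edx, 7 → edx=9*7=63
mov edx, [ebx] → edx=M[204]=29
and edx, 15 → edx=29&15=13
add ebx, 4 → ebx=204+4=208
sub esi, 1 → esi=4-1=3
cmp esi, 0  (cmp 3,0)
jne L1: taken
imul edx, 7 → edx=13*7=91
mov edx, [ebx] → edx=M[208]=1
and edx, 15 → edx=1&15=1
add ebx, 4 → ebx=208+4=212
sub esi, 1 → esi=3-1=2
cmp esi, 0  (cmp 2,0)
jne L1: taken
imul edx, 7 → edx=1*7=7
mov edx, [ebx] → edx=M[212]=19
and edx, 15 → edx=19&15=3
add ebx, 4 → ebx=212+4=216
sub esi, 1 → esi=2-1=1
cmp esi, 0  (cmp 1,0)
jne L1: taken
imul edx, 7 → edx=3*7=21
mov edx, [ebx] → edx=M[216]=8
After step 33: ebx = 216.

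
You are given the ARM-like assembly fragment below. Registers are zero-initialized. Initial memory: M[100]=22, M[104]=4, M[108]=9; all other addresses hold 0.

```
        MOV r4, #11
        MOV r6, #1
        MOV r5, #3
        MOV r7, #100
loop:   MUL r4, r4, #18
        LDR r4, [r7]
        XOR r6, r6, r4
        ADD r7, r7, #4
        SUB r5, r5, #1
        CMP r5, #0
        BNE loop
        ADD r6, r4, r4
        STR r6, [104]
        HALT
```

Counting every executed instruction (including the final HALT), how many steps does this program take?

28

after MOV r4, #11: r4=11
after MOV r6, #1: r6=1
after MOV r5, #3: r5=3
after MOV r7, #100: r7=100
after MUL r4, r4, #18: r4=11*18=198
after LDR r4, [r7]: r4=M[100]=22
after XOR r6, r6, r4: r6=1^22=23
after ADD r7, r7, #4: r7=100+4=104
after SUB r5, r5, #1: r5=3-1=2
CMP r5, #0  (cmp 2,0)
BNE loop: taken
after MUL r4, r4, #18: r4=22*18=396
after LDR r4, [r7]: r4=M[104]=4
after XOR r6, r6, r4: r6=23^4=19
after ADD r7, r7, #4: r7=104+4=108
after SUB r5, r5, #1: r5=2-1=1
CMP r5, #0  (cmp 1,0)
BNE loop: taken
after MUL r4, r4, #18: r4=4*18=72
after LDR r4, [r7]: r4=M[108]=9
after XOR r6, r6, r4: r6=19^9=26
after ADD r7, r7, #4: r7=108+4=112
after SUB r5, r5, #1: r5=1-1=0
CMP r5, #0  (cmp 0,0)
BNE loop: not taken
after ADD r6, r4, r4: r6=9+9=18
STR r6, [104] → M[104]=18
halt.
Total executed instructions: 28.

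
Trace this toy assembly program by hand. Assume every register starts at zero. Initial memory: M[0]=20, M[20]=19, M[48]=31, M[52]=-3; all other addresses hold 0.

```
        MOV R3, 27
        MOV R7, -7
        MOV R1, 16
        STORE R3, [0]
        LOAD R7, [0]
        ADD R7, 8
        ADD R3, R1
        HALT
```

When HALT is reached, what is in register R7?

35

R3=27
R7=-7
R1=16
STORE R3, [0] → M[0]=27
R7=M[0]=27
R7=27+8=35
R3=27+16=43
halt.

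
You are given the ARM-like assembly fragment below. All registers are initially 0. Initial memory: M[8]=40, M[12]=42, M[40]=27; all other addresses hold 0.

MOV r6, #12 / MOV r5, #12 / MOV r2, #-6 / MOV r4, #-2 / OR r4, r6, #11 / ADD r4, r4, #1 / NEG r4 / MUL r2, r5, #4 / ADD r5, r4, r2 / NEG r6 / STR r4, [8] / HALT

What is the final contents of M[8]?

-16

r6=12
r5=12
r2=-6
r4=-2
r4=12|11=15
r4=15+1=16
r4=-(16)=-16
r2=12*4=48
r5=(-16)+48=32
r6=-(12)=-12
STR r4, [8] → M[8]=-16
halt.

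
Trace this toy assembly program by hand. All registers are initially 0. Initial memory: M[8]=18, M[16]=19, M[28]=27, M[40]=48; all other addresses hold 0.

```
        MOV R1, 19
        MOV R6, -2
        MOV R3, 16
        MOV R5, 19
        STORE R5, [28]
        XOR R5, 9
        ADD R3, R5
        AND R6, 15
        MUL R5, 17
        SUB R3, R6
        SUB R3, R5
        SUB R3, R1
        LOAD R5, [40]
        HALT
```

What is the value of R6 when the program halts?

14

after MOV R1, 19: R1=19
after MOV R6, -2: R6=-2
after MOV R3, 16: R3=16
after MOV R5, 19: R5=19
STORE R5, [28] → M[28]=19
after XOR R5, 9: R5=19^9=26
after ADD R3, R5: R3=16+26=42
after AND R6, 15: R6=(-2)&15=14
after MUL R5, 17: R5=26*17=442
after SUB R3, R6: R3=42-14=28
after SUB R3, R5: R3=28-442=-414
after SUB R3, R1: R3=(-414)-19=-433
after LOAD R5, [40]: R5=M[40]=48
halt.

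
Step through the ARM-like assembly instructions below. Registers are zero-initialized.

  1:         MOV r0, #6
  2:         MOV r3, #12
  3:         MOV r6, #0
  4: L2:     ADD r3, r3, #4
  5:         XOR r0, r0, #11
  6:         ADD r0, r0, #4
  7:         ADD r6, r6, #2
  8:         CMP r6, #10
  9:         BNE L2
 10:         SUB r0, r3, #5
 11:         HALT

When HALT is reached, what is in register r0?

r0=6
r3=12
r6=0
r3=12+4=16
r0=6^11=13
r0=13+4=17
r6=0+2=2
CMP r6, #10  (cmp 2,10)
BNE L2: taken
r3=16+4=20
r0=17^11=26
r0=26+4=30
r6=2+2=4
CMP r6, #10  (cmp 4,10)
BNE L2: taken
r3=20+4=24
r0=30^11=21
r0=21+4=25
r6=4+2=6
CMP r6, #10  (cmp 6,10)
BNE L2: taken
r3=24+4=28
r0=25^11=18
r0=18+4=22
r6=6+2=8
CMP r6, #10  (cmp 8,10)
BNE L2: taken
r3=28+4=32
r0=22^11=29
r0=29+4=33
r6=8+2=10
CMP r6, #10  (cmp 10,10)
BNE L2: not taken
r0=32-5=27
halt.

27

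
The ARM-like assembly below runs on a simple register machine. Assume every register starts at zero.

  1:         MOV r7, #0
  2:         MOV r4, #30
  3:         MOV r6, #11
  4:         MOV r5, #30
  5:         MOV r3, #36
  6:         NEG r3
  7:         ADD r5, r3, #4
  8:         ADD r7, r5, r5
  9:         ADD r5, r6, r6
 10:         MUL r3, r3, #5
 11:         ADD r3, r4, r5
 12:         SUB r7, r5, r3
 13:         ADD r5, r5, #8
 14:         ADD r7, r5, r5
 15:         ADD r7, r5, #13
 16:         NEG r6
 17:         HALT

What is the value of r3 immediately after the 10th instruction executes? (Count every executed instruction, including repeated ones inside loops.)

-180

r7=0
r4=30
r6=11
r5=30
r3=36
r3=-(36)=-36
r5=(-36)+4=-32
r7=(-32)+(-32)=-64
r5=11+11=22
r3=(-36)*5=-180
After step 10: r3 = -180.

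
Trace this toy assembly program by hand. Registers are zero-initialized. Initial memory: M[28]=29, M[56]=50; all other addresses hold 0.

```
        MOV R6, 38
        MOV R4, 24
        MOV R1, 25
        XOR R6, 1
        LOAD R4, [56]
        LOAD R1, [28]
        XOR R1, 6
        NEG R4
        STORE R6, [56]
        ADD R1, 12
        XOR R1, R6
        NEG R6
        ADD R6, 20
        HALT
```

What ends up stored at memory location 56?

39

R6=38
R4=24
R1=25
R6=38^1=39
R4=M[56]=50
R1=M[28]=29
R1=29^6=27
R4=-(50)=-50
STORE R6, [56] → M[56]=39
R1=27+12=39
R1=39^39=0
R6=-(39)=-39
R6=(-39)+20=-19
halt.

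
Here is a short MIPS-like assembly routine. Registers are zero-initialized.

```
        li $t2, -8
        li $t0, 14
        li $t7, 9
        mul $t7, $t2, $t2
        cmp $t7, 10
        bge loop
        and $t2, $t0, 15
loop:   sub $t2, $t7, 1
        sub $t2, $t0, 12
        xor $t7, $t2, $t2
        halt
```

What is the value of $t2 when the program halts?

li $t2, -8 → $t2=-8
li $t0, 14 → $t0=14
li $t7, 9 → $t7=9
mul $t7, $t2, $t2 → $t7=(-8)*(-8)=64
cmp $t7, 10  (cmp 64,10)
bge loop: taken
sub $t2, $t7, 1 → $t2=64-1=63
sub $t2, $t0, 12 → $t2=14-12=2
xor $t7, $t2, $t2 → $t7=2^2=0
halt.

2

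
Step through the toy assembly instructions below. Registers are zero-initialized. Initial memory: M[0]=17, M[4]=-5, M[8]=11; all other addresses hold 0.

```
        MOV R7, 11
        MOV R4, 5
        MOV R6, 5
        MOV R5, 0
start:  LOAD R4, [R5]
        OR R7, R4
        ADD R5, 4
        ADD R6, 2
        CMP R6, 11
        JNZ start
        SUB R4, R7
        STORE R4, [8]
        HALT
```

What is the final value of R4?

after MOV R7, 11: R7=11
after MOV R4, 5: R4=5
after MOV R6, 5: R6=5
after MOV R5, 0: R5=0
after LOAD R4, [R5]: R4=M[0]=17
after OR R7, R4: R7=11|17=27
after ADD R5, 4: R5=0+4=4
after ADD R6, 2: R6=5+2=7
CMP R6, 11  (cmp 7,11)
JNZ start: taken
after LOAD R4, [R5]: R4=M[4]=-5
after OR R7, R4: R7=27|(-5)=-5
after ADD R5, 4: R5=4+4=8
after ADD R6, 2: R6=7+2=9
CMP R6, 11  (cmp 9,11)
JNZ start: taken
after LOAD R4, [R5]: R4=M[8]=11
after OR R7, R4: R7=(-5)|11=-5
after ADD R5, 4: R5=8+4=12
after ADD R6, 2: R6=9+2=11
CMP R6, 11  (cmp 11,11)
JNZ start: not taken
after SUB R4, R7: R4=11-(-5)=16
STORE R4, [8] → M[8]=16
halt.

16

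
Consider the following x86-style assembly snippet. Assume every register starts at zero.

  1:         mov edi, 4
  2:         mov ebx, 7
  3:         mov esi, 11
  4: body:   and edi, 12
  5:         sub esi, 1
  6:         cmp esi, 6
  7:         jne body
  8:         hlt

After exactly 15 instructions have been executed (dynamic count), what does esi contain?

edi=4
ebx=7
esi=11
edi=4&12=4
esi=11-1=10
cmp esi, 6  (cmp 10,6)
jne body: taken
edi=4&12=4
esi=10-1=9
cmp esi, 6  (cmp 9,6)
jne body: taken
edi=4&12=4
esi=9-1=8
cmp esi, 6  (cmp 8,6)
jne body: taken
After step 15: esi = 8.

8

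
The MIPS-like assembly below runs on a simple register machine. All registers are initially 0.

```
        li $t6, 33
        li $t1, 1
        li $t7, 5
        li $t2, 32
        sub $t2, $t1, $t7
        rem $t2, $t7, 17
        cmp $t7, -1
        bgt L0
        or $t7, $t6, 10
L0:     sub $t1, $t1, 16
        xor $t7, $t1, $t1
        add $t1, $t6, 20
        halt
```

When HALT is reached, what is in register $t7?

0

$t6=33
$t1=1
$t7=5
$t2=32
$t2=1-5=-4
$t2=5%17=5
cmp $t7, -1  (cmp 5,-1)
bgt L0: taken
$t1=1-16=-15
$t7=(-15)^(-15)=0
$t1=33+20=53
halt.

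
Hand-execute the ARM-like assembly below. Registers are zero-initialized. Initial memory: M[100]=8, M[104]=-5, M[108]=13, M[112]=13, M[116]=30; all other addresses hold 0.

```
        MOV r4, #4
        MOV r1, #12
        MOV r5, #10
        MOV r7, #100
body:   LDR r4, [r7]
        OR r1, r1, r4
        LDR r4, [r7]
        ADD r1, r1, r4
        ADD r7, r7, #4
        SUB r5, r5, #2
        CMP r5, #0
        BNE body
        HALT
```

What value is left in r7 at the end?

MOV r4, #4 → r4=4
MOV r1, #12 → r1=12
MOV r5, #10 → r5=10
MOV r7, #100 → r7=100
LDR r4, [r7] → r4=M[100]=8
OR r1, r1, r4 → r1=12|8=12
LDR r4, [r7] → r4=M[100]=8
ADD r1, r1, r4 → r1=12+8=20
ADD r7, r7, #4 → r7=100+4=104
SUB r5, r5, #2 → r5=10-2=8
CMP r5, #0  (cmp 8,0)
BNE body: taken
LDR r4, [r7] → r4=M[104]=-5
OR r1, r1, r4 → r1=20|(-5)=-1
LDR r4, [r7] → r4=M[104]=-5
ADD r1, r1, r4 → r1=(-1)+(-5)=-6
ADD r7, r7, #4 → r7=104+4=108
SUB r5, r5, #2 → r5=8-2=6
CMP r5, #0  (cmp 6,0)
BNE body: taken
LDR r4, [r7] → r4=M[108]=13
OR r1, r1, r4 → r1=(-6)|13=-1
LDR r4, [r7] → r4=M[108]=13
ADD r1, r1, r4 → r1=(-1)+13=12
ADD r7, r7, #4 → r7=108+4=112
SUB r5, r5, #2 → r5=6-2=4
CMP r5, #0  (cmp 4,0)
BNE body: taken
LDR r4, [r7] → r4=M[112]=13
OR r1, r1, r4 → r1=12|13=13
LDR r4, [r7] → r4=M[112]=13
ADD r1, r1, r4 → r1=13+13=26
ADD r7, r7, #4 → r7=112+4=116
SUB r5, r5, #2 → r5=4-2=2
CMP r5, #0  (cmp 2,0)
BNE body: taken
LDR r4, [r7] → r4=M[116]=30
OR r1, r1, r4 → r1=26|30=30
LDR r4, [r7] → r4=M[116]=30
ADD r1, r1, r4 → r1=30+30=60
ADD r7, r7, #4 → r7=116+4=120
SUB r5, r5, #2 → r5=2-2=0
CMP r5, #0  (cmp 0,0)
BNE body: not taken
halt.

120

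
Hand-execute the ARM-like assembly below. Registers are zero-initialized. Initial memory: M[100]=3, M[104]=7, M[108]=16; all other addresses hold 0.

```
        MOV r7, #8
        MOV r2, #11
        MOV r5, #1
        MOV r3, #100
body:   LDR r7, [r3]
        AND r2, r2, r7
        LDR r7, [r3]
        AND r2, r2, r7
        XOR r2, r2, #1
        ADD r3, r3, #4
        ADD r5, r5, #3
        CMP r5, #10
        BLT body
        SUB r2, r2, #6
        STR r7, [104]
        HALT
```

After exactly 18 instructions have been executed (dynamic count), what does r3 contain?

104

MOV r7, #8 → r7=8
MOV r2, #11 → r2=11
MOV r5, #1 → r5=1
MOV r3, #100 → r3=100
LDR r7, [r3] → r7=M[100]=3
AND r2, r2, r7 → r2=11&3=3
LDR r7, [r3] → r7=M[100]=3
AND r2, r2, r7 → r2=3&3=3
XOR r2, r2, #1 → r2=3^1=2
ADD r3, r3, #4 → r3=100+4=104
ADD r5, r5, #3 → r5=1+3=4
CMP r5, #10  (cmp 4,10)
BLT body: taken
LDR r7, [r3] → r7=M[104]=7
AND r2, r2, r7 → r2=2&7=2
LDR r7, [r3] → r7=M[104]=7
AND r2, r2, r7 → r2=2&7=2
XOR r2, r2, #1 → r2=2^1=3
After step 18: r3 = 104.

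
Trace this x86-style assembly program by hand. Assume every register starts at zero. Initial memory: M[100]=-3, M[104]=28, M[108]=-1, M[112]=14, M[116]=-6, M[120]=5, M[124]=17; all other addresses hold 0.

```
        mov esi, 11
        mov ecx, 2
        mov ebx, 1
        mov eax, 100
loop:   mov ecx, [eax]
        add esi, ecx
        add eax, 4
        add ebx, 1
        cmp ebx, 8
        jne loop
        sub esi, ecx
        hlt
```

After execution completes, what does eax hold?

128

mov esi, 11 → esi=11
mov ecx, 2 → ecx=2
mov ebx, 1 → ebx=1
mov eax, 100 → eax=100
mov ecx, [eax] → ecx=M[100]=-3
add esi, ecx → esi=11+(-3)=8
add eax, 4 → eax=100+4=104
add ebx, 1 → ebx=1+1=2
cmp ebx, 8  (cmp 2,8)
jne loop: taken
mov ecx, [eax] → ecx=M[104]=28
add esi, ecx → esi=8+28=36
add eax, 4 → eax=104+4=108
add ebx, 1 → ebx=2+1=3
cmp ebx, 8  (cmp 3,8)
jne loop: taken
mov ecx, [eax] → ecx=M[108]=-1
add esi, ecx → esi=36+(-1)=35
add eax, 4 → eax=108+4=112
add ebx, 1 → ebx=3+1=4
cmp ebx, 8  (cmp 4,8)
jne loop: taken
mov ecx, [eax] → ecx=M[112]=14
add esi, ecx → esi=35+14=49
add eax, 4 → eax=112+4=116
add ebx, 1 → ebx=4+1=5
cmp ebx, 8  (cmp 5,8)
jne loop: taken
mov ecx, [eax] → ecx=M[116]=-6
add esi, ecx → esi=49+(-6)=43
add eax, 4 → eax=116+4=120
add ebx, 1 → ebx=5+1=6
cmp ebx, 8  (cmp 6,8)
jne loop: taken
mov ecx, [eax] → ecx=M[120]=5
add esi, ecx → esi=43+5=48
add eax, 4 → eax=120+4=124
add ebx, 1 → ebx=6+1=7
cmp ebx, 8  (cmp 7,8)
jne loop: taken
mov ecx, [eax] → ecx=M[124]=17
add esi, ecx → esi=48+17=65
add eax, 4 → eax=124+4=128
add ebx, 1 → ebx=7+1=8
cmp ebx, 8  (cmp 8,8)
jne loop: not taken
sub esi, ecx → esi=65-17=48
halt.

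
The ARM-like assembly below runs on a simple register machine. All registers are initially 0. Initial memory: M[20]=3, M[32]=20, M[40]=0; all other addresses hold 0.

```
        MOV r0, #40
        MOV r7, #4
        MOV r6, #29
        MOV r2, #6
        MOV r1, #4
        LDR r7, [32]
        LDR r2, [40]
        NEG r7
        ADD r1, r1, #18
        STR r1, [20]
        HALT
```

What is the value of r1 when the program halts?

22

r0=40
r7=4
r6=29
r2=6
r1=4
r7=M[32]=20
r2=M[40]=0
r7=-(20)=-20
r1=4+18=22
STR r1, [20] → M[20]=22
halt.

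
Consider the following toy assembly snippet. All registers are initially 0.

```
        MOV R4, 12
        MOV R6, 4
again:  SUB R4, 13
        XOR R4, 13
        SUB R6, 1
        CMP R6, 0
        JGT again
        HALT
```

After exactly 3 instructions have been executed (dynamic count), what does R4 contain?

R4=12
R6=4
R4=12-13=-1
After step 3: R4 = -1.

-1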